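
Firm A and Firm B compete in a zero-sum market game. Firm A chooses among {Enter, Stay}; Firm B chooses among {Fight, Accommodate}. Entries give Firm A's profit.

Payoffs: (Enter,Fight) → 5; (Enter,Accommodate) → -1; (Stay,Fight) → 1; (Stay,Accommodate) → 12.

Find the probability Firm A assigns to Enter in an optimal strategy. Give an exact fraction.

Row minima: Enter → -1, Stay → 1; maximin = 1.
Column maxima: Fight → 5, Accommodate → 12; minimax = 5.
1 ≠ 5, so there is no saddle point; optimal play is mixed.
Let Firm A play Enter with probability p. Expected payoff against Fight: 5p + 1(1−p) = 4p + 1; against Accommodate: (-1)p + 12(1−p) = −13p + 12.
Setting these equal: 4p + 1 = −13p + 12 ⇒ 17p = 11 ⇒ p = 11/17, and the value is (4)·(11/17) + 1 = 61/17.
For Firm B: with q = P(Fight), equating Enter's and Stay's payoffs gives 6q − 1 = −11q + 12 ⇒ q = 13/17.

11/17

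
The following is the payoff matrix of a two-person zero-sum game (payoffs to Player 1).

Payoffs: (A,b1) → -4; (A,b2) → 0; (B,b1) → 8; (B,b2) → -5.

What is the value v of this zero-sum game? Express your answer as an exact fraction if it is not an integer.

-20/17

Row minima: A → -4, B → -5; maximin = -4.
Column maxima: b1 → 8, b2 → 0; minimax = 0.
-4 ≠ 0, so there is no saddle point; optimal play is mixed.
Let Player 1 play A with probability p. Expected payoff against b1: (-4)p + 8(1−p) = −12p + 8; against b2: 0p + (-5)(1−p) = 5p − 5.
Setting these equal: −12p + 8 = 5p − 5 ⇒ −17p = -13 ⇒ p = 13/17, and the value is (-12)·(13/17) + 8 = -20/17.
For Player 2: with q = P(b1), equating A's and B's payoffs gives −4q = 13q − 5 ⇒ q = 5/17.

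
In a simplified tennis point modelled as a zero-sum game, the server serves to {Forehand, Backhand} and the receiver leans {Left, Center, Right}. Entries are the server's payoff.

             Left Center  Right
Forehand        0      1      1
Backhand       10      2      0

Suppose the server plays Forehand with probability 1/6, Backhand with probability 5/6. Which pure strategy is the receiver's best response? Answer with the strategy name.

If the receiver plays Left, the server's expected payoff is (1/6)·0 + (5/6)·10 = 25/3.
If the receiver plays Center, the server's expected payoff is (1/6)·1 + (5/6)·2 = 11/6.
If the receiver plays Right, the server's expected payoff is (1/6)·1 + (5/6)·0 = 1/6.
The receiver minimizes the server's payoff; the smallest is 1/6, so the best response is Right.

Right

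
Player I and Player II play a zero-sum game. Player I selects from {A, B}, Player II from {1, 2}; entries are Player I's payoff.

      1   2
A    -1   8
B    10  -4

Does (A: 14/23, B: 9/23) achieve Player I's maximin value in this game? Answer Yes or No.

Against 1 this mix gives (14/23)·(-1) + (9/23)·10 = 76/23.
Against 2 this mix gives (14/23)·8 + (9/23)·(-4) = 76/23.
All of Player II's active replies (1, 2) yield 76/23, and no column does worse for Player I. The mix makes Player II indifferent and guarantees 76/23, so it is optimal.

Yes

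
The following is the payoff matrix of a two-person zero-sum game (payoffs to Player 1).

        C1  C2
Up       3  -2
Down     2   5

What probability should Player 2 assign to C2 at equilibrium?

Row minima: Up → -2, Down → 2; maximin = 2.
Column maxima: C1 → 3, C2 → 5; minimax = 3.
2 ≠ 3, so there is no saddle point; optimal play is mixed.
Let Player 1 play Up with probability p. Expected payoff against C1: 3p + 2(1−p) = p + 2; against C2: (-2)p + 5(1−p) = −7p + 5.
Setting these equal: p + 2 = −7p + 5 ⇒ 8p = 3 ⇒ p = 3/8, and the value is (1)·(3/8) + 2 = 19/8.
For Player 2: with q = P(C1), equating Up's and Down's payoffs gives 5q − 2 = −3q + 5 ⇒ q = 7/8.

1/8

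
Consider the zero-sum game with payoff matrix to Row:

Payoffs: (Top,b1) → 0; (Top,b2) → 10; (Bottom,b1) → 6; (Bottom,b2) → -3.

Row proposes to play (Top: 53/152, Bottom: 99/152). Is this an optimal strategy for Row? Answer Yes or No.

No

Against b1 this mix gives (53/152)·0 + (99/152)·6 = 297/76.
Against b2 this mix gives (53/152)·10 + (99/152)·(-3) = 233/152.
Column will play b2, holding Row to 233/152. Shifting weight toward the row that does better against b2 would raise this floor (the equalizing mix achieves 60/19 against both b2 and b1), so the proposed strategy is not optimal.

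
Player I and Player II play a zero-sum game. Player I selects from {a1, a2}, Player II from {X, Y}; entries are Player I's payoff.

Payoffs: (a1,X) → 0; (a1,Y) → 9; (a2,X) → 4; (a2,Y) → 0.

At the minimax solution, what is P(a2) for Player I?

9/13

Row minima: a1 → 0, a2 → 0; maximin = 0.
Column maxima: X → 4, Y → 9; minimax = 4.
0 ≠ 4, so there is no saddle point; optimal play is mixed.
Let Player I play a1 with probability p. Expected payoff against X: 0p + 4(1−p) = −4p + 4; against Y: 9p + 0(1−p) = 9p.
Setting these equal: −4p + 4 = 9p ⇒ −13p = -4 ⇒ p = 4/13, and the value is (-4)·(4/13) + 4 = 36/13.
For Player II: with q = P(X), equating a1's and a2's payoffs gives −9q + 9 = 4q ⇒ q = 9/13.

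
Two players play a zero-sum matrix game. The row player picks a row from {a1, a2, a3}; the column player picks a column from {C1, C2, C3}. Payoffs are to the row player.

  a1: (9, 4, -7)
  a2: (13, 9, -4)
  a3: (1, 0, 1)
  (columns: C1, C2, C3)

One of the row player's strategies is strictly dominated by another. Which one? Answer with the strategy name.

a2 gives a strictly higher payoff than a1 against every column: 13 > 9, 9 > 4, -4 > -7.
So a1 is strictly dominated and the row player never plays it.

a1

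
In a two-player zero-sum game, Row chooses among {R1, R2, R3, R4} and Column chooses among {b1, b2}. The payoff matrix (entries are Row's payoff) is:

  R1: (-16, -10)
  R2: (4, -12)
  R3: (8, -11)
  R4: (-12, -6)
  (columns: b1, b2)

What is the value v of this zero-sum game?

Row minima: R1 → -16, R2 → -12, R3 → -11, R4 → -12; maximin = -11.
Column maxima: b1 → 8, b2 → -6; minimax = -6.
-11 ≠ -6, so there is no saddle point; optimal play is mixed.
R1 is strictly dominated by R4, so Row never plays it.
R2 is strictly dominated by R3, so Row never plays it.
On the remaining 2×2 (R3, R4 vs b1, b2):
Let Row play R3 with probability p. Expected payoff against b1: 8p + (-12)(1−p) = 20p − 12; against b2: (-11)p + (-6)(1−p) = −5p − 6.
Setting these equal: 20p − 12 = −5p − 6 ⇒ 25p = 6 ⇒ p = 6/25, and the value is (20)·(6/25) − 12 = -36/5.
For Column: with q = P(b1), equating R3's and R4's payoffs gives 19q − 11 = −6q − 6 ⇒ q = 1/5.

-36/5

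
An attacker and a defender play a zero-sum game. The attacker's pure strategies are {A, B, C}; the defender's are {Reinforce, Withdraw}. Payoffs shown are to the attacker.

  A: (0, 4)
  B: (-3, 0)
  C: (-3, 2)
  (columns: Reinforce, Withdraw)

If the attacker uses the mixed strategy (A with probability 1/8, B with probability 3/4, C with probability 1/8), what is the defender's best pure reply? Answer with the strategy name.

Reinforce

If the defender plays Reinforce, the attacker's expected payoff is (1/8)·0 + (3/4)·(-3) + (1/8)·(-3) = -21/8.
If the defender plays Withdraw, the attacker's expected payoff is (1/8)·4 + (3/4)·0 + (1/8)·2 = 3/4.
The defender minimizes the attacker's payoff; the smallest is -21/8, so the best response is Reinforce.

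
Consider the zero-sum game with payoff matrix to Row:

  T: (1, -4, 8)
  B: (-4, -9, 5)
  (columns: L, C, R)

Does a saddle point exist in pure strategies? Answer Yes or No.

Row minima: T → -4, B → -9; maximin = -4.
Column maxima: L → 1, C → -4, R → 8; minimax = -4.
maximin = minimax = -4, so a saddle point exists.

Yes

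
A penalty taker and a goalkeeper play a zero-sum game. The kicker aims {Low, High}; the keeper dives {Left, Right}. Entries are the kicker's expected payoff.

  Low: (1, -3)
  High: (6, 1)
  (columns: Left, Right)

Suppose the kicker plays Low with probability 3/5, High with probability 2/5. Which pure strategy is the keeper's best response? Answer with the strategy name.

Right

If the keeper plays Left, the kicker's expected payoff is (3/5)·1 + (2/5)·6 = 3.
If the keeper plays Right, the kicker's expected payoff is (3/5)·(-3) + (2/5)·1 = -7/5.
The keeper minimizes the kicker's payoff; the smallest is -7/5, so the best response is Right.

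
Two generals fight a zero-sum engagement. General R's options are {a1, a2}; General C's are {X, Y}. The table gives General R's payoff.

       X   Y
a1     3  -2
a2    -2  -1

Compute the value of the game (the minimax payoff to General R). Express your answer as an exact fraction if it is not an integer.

-7/6

Row minima: a1 → -2, a2 → -2; maximin = -2.
Column maxima: X → 3, Y → -1; minimax = -1.
-2 ≠ -1, so there is no saddle point; optimal play is mixed.
Let General R play a1 with probability p. Expected payoff against X: 3p + (-2)(1−p) = 5p − 2; against Y: (-2)p + (-1)(1−p) = −p − 1.
Setting these equal: 5p − 2 = −p − 1 ⇒ 6p = 1 ⇒ p = 1/6, and the value is (5)·(1/6) − 2 = -7/6.
For General C: with q = P(X), equating a1's and a2's payoffs gives 5q − 2 = −q − 1 ⇒ q = 1/6.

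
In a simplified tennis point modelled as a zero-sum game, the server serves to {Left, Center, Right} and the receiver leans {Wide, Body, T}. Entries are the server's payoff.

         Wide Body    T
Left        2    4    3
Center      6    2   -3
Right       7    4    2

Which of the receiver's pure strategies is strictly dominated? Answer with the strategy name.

Body

T holds the server's payoff strictly below Body in every row: 3 < 4, -3 < 2, 2 < 4.
So Body is strictly dominated for the receiver.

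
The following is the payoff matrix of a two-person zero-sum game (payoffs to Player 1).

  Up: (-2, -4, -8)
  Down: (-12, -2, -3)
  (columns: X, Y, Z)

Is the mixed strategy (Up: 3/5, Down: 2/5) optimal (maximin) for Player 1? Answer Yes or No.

Yes

Against X this mix gives (3/5)·(-2) + (2/5)·(-12) = -6.
Against Y this mix gives (3/5)·(-4) + (2/5)·(-2) = -16/5.
Against Z this mix gives (3/5)·(-8) + (2/5)·(-3) = -6.
All of Player 2's active replies (X, Z) yield -6, and no column does worse for Player 1. The mix makes Player 2 indifferent and guarantees -6, so it is optimal.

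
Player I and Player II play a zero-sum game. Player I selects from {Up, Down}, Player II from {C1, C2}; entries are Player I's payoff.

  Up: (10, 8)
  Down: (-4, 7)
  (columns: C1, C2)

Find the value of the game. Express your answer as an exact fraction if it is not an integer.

8

Row minima: Up → 8, Down → -4; maximin = 8.
Column maxima: C1 → 10, C2 → 8; minimax = 8.
Since maximin = minimax = 8, there is a saddle point and the value is 8.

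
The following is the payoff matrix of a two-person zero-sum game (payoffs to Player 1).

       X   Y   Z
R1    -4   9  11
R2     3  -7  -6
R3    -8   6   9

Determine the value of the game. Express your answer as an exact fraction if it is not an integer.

Row minima: R1 → -4, R2 → -7, R3 → -8; maximin = -4.
Column maxima: X → 3, Y → 9, Z → 11; minimax = 3.
-4 ≠ 3, so there is no saddle point; optimal play is mixed.
R3 is strictly dominated by R1, so Player 1 never plays it.
Z is strictly dominated by Y (it gives Player 1 strictly more in every row), so Player 2 never plays it.
On the remaining 2×2 (R1, R2 vs X, Y):
Let Player 1 play R1 with probability p. Expected payoff against X: (-4)p + 3(1−p) = −7p + 3; against Y: 9p + (-7)(1−p) = 16p − 7.
Setting these equal: −7p + 3 = 16p − 7 ⇒ −23p = -10 ⇒ p = 10/23, and the value is (-7)·(10/23) + 3 = -1/23.
For Player 2: with q = P(X), equating R1's and R2's payoffs gives −13q + 9 = 10q − 7 ⇒ q = 16/23.

-1/23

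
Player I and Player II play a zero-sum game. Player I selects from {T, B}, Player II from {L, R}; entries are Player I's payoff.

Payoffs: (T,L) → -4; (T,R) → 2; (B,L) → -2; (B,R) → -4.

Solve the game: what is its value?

Row minima: T → -4, B → -4; maximin = -4.
Column maxima: L → -2, R → 2; minimax = -2.
-4 ≠ -2, so there is no saddle point; optimal play is mixed.
Let Player I play T with probability p. Expected payoff against L: (-4)p + (-2)(1−p) = −2p − 2; against R: 2p + (-4)(1−p) = 6p − 4.
Setting these equal: −2p − 2 = 6p − 4 ⇒ −8p = -2 ⇒ p = 1/4, and the value is (-2)·(1/4) − 2 = -5/2.
For Player II: with q = P(L), equating T's and B's payoffs gives −6q + 2 = 2q − 4 ⇒ q = 3/4.

-5/2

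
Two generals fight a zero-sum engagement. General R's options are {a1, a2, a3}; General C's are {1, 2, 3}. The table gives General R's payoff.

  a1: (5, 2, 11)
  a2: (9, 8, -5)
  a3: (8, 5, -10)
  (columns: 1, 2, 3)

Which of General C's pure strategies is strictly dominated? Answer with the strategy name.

2 holds General R's payoff strictly below 1 in every row: 2 < 5, 8 < 9, 5 < 8.
So 1 is strictly dominated for General C.

1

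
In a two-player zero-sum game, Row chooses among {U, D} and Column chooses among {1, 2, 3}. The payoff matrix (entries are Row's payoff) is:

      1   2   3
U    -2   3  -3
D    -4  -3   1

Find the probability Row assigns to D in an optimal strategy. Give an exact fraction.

Row minima: U → -3, D → -4; maximin = -3.
Column maxima: 1 → -2, 2 → 3, 3 → 1; minimax = -2.
-3 ≠ -2, so there is no saddle point; optimal play is mixed.
2 is strictly dominated by 1 (it gives Row strictly more in every row), so Column never plays it.
On the remaining 2×2 (U, D vs 1, 3):
Let Row play U with probability p. Expected payoff against 1: (-2)p + (-4)(1−p) = 2p − 4; against 3: (-3)p + 1(1−p) = −4p + 1.
Setting these equal: 2p − 4 = −4p + 1 ⇒ 6p = 5 ⇒ p = 5/6, and the value is (2)·(5/6) − 4 = -7/3.
For Column: with q = P(1), equating U's and D's payoffs gives q − 3 = −5q + 1 ⇒ q = 2/3.

1/6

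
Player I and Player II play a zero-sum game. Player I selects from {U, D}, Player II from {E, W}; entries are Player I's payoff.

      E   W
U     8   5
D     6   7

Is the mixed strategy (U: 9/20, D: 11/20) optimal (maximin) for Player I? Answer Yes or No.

No

Against E this mix gives (9/20)·8 + (11/20)·6 = 69/10.
Against W this mix gives (9/20)·5 + (11/20)·7 = 61/10.
Player II will play W, holding Player I to 61/10. Shifting weight toward the row that does better against W would raise this floor (the equalizing mix achieves 13/2 against both W and E), so the proposed strategy is not optimal.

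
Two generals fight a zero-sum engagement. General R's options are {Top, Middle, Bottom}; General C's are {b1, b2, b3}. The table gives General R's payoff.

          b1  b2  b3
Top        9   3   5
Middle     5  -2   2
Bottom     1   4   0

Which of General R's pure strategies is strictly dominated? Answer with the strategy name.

Middle

Top gives a strictly higher payoff than Middle against every column: 9 > 5, 3 > -2, 5 > 2.
So Middle is strictly dominated and General R never plays it.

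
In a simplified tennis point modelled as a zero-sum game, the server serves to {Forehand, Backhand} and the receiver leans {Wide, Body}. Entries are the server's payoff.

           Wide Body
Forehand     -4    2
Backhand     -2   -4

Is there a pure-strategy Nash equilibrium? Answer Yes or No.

Row minima: Forehand → -4, Backhand → -4; maximin = -4.
Column maxima: Wide → -2, Body → 2; minimax = -2.
-4 ≠ -2, so no pure-strategy equilibrium exists.

No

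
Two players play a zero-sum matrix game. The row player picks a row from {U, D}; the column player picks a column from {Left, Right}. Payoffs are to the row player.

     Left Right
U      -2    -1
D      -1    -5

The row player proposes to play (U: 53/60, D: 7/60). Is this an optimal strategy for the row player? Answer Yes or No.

No

Against Left this mix gives (53/60)·(-2) + (7/60)·(-1) = -113/60.
Against Right this mix gives (53/60)·(-1) + (7/60)·(-5) = -22/15.
The column player will play Left, holding the row player to -113/60. Shifting weight toward the row that does better against Left would raise this floor (the equalizing mix achieves -9/5 against both Left and Right), so the proposed strategy is not optimal.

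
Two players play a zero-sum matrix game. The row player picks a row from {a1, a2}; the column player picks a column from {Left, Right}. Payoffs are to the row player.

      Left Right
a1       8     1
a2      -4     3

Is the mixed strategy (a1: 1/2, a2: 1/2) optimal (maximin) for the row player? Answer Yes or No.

Against Left this mix gives (1/2)·8 + (1/2)·(-4) = 2.
Against Right this mix gives (1/2)·1 + (1/2)·3 = 2.
All of the column player's active replies (Left, Right) yield 2, and no column does worse for the row player. The mix makes the column player indifferent and guarantees 2, so it is optimal.

Yes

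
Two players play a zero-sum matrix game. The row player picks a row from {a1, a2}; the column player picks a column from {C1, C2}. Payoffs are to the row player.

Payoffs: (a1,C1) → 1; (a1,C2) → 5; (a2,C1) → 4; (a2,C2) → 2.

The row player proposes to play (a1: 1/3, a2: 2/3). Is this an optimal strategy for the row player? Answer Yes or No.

Against C1 this mix gives (1/3)·1 + (2/3)·4 = 3.
Against C2 this mix gives (1/3)·5 + (2/3)·2 = 3.
All of the column player's active replies (C1, C2) yield 3, and no column does worse for the row player. The mix makes the column player indifferent and guarantees 3, so it is optimal.

Yes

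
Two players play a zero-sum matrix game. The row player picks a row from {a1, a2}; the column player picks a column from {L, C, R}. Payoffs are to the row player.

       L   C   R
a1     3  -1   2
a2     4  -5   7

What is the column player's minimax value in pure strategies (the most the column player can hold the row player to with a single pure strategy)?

-1

Column maxima: L → 4, C → -1, R → 7.
The smallest of these is -1.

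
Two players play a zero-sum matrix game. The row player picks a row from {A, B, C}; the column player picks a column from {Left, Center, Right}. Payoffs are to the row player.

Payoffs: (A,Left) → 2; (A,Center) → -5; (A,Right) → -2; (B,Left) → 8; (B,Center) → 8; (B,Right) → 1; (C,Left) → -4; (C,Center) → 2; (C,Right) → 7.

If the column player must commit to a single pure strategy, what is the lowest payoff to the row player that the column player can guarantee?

Column maxima: Left → 8, Center → 8, Right → 7.
The smallest of these is 7.

7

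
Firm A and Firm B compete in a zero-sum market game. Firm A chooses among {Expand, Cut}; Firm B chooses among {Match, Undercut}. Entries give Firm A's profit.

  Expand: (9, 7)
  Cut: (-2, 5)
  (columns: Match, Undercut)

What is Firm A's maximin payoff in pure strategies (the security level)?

7

Row minima: Expand → 7, Cut → -2.
The best of these is 7.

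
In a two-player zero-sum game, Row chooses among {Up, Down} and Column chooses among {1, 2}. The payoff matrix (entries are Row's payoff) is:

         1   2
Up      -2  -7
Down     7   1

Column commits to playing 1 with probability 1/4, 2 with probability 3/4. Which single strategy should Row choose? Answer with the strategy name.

Expected payoff of Up: (1/4)·(-2) + (3/4)·(-7) = -23/4.
Expected payoff of Down: (1/4)·7 + (3/4)·1 = 5/2.
The largest is 5/2, so Row's best response is Down.

Down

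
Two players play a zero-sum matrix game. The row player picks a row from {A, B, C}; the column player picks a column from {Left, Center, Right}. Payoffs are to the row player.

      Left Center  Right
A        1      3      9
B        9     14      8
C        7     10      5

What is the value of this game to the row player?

73/9

Row minima: A → 1, B → 8, C → 5; maximin = 8.
Column maxima: Left → 9, Center → 14, Right → 9; minimax = 9.
8 ≠ 9, so there is no saddle point; optimal play is mixed.
C is strictly dominated by B, so the row player never plays it.
Center is strictly dominated by Left (it gives the row player strictly more in every row), so the column player never plays it.
On the remaining 2×2 (A, B vs Left, Right):
Let the row player play A with probability p. Expected payoff against Left: 1p + 9(1−p) = −8p + 9; against Right: 9p + 8(1−p) = p + 8.
Setting these equal: −8p + 9 = p + 8 ⇒ −9p = -1 ⇒ p = 1/9, and the value is (-8)·(1/9) + 9 = 73/9.
For the column player: with q = P(Left), equating A's and B's payoffs gives −8q + 9 = q + 8 ⇒ q = 1/9.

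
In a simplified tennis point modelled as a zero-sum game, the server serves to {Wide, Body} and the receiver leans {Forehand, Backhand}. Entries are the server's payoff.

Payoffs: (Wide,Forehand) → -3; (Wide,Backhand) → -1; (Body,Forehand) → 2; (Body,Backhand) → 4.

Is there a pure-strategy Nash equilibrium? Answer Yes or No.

Yes

Row minima: Wide → -3, Body → 2; maximin = 2.
Column maxima: Forehand → 2, Backhand → 4; minimax = 2.
maximin = minimax = 2, so a saddle point exists.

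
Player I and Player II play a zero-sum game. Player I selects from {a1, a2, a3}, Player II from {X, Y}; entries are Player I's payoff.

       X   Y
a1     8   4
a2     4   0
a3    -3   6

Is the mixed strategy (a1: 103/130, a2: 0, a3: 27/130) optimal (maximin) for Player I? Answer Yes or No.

No

Against X this mix gives (103/130)·8 + (27/130)·(-3) = 743/130.
Against Y this mix gives (103/130)·4 + (27/130)·6 = 287/65.
Player II will play Y, holding Player I to 287/65. Shifting weight toward the row that does better against Y would raise this floor (the equalizing mix achieves 60/13 against both Y and X), so the proposed strategy is not optimal.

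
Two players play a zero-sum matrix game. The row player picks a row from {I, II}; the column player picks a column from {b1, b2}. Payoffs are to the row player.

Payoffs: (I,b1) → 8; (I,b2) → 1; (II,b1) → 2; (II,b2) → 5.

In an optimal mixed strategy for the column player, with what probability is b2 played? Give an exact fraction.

3/5

Row minima: I → 1, II → 2; maximin = 2.
Column maxima: b1 → 8, b2 → 5; minimax = 5.
2 ≠ 5, so there is no saddle point; optimal play is mixed.
Let the row player play I with probability p. Expected payoff against b1: 8p + 2(1−p) = 6p + 2; against b2: 1p + 5(1−p) = −4p + 5.
Setting these equal: 6p + 2 = −4p + 5 ⇒ 10p = 3 ⇒ p = 3/10, and the value is (6)·(3/10) + 2 = 19/5.
For the column player: with q = P(b1), equating I's and II's payoffs gives 7q + 1 = −3q + 5 ⇒ q = 2/5.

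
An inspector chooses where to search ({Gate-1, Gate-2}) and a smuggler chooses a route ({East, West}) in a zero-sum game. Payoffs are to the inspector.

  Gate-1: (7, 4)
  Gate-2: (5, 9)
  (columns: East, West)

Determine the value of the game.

Row minima: Gate-1 → 4, Gate-2 → 5; maximin = 5.
Column maxima: East → 7, West → 9; minimax = 7.
5 ≠ 7, so there is no saddle point; optimal play is mixed.
Let the inspector play Gate-1 with probability p. Expected payoff against East: 7p + 5(1−p) = 2p + 5; against West: 4p + 9(1−p) = −5p + 9.
Setting these equal: 2p + 5 = −5p + 9 ⇒ 7p = 4 ⇒ p = 4/7, and the value is (2)·(4/7) + 5 = 43/7.
For the smuggler: with q = P(East), equating Gate-1's and Gate-2's payoffs gives 3q + 4 = −4q + 9 ⇒ q = 5/7.

43/7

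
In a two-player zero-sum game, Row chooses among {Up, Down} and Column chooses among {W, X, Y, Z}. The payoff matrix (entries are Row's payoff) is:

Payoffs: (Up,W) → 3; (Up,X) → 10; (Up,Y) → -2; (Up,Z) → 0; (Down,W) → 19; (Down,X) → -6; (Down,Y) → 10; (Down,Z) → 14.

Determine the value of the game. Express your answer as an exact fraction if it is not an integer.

Row minima: Up → -2, Down → -6; maximin = -2.
Column maxima: W → 19, X → 10, Y → 10, Z → 14; minimax = 10.
-2 ≠ 10, so there is no saddle point; optimal play is mixed.
W is strictly dominated by Y (it gives Row strictly more in every row), so Column never plays it.
Z is strictly dominated by Y (it gives Row strictly more in every row), so Column never plays it.
On the remaining 2×2 (Up, Down vs X, Y):
Let Row play Up with probability p. Expected payoff against X: 10p + (-6)(1−p) = 16p − 6; against Y: (-2)p + 10(1−p) = −12p + 10.
Setting these equal: 16p − 6 = −12p + 10 ⇒ 28p = 16 ⇒ p = 4/7, and the value is (16)·(4/7) − 6 = 22/7.
For Column: with q = P(X), equating Up's and Down's payoffs gives 12q − 2 = −16q + 10 ⇒ q = 3/7.

22/7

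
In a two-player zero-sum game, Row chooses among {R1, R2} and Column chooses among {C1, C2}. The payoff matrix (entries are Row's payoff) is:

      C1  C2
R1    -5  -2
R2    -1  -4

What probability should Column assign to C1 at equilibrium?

Row minima: R1 → -5, R2 → -4; maximin = -4.
Column maxima: C1 → -1, C2 → -2; minimax = -2.
-4 ≠ -2, so there is no saddle point; optimal play is mixed.
Let Row play R1 with probability p. Expected payoff against C1: (-5)p + (-1)(1−p) = −4p − 1; against C2: (-2)p + (-4)(1−p) = 2p − 4.
Setting these equal: −4p − 1 = 2p − 4 ⇒ −6p = -3 ⇒ p = 1/2, and the value is (-4)·(1/2) − 1 = -3.
For Column: with q = P(C1), equating R1's and R2's payoffs gives −3q − 2 = 3q − 4 ⇒ q = 1/3.

1/3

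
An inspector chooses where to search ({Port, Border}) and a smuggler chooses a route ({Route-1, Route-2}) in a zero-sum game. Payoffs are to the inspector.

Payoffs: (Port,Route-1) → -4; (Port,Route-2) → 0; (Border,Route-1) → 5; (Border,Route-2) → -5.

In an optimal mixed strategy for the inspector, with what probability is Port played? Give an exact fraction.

Row minima: Port → -4, Border → -5; maximin = -4.
Column maxima: Route-1 → 5, Route-2 → 0; minimax = 0.
-4 ≠ 0, so there is no saddle point; optimal play is mixed.
Let the inspector play Port with probability p. Expected payoff against Route-1: (-4)p + 5(1−p) = −9p + 5; against Route-2: 0p + (-5)(1−p) = 5p − 5.
Setting these equal: −9p + 5 = 5p − 5 ⇒ −14p = -10 ⇒ p = 5/7, and the value is (-9)·(5/7) + 5 = -10/7.
For the smuggler: with q = P(Route-1), equating Port's and Border's payoffs gives −4q = 10q − 5 ⇒ q = 5/14.

5/7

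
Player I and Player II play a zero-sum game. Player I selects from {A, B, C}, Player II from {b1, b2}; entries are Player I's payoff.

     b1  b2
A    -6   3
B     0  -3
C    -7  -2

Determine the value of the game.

Row minima: A → -6, B → -3, C → -7; maximin = -3.
Column maxima: b1 → 0, b2 → 3; minimax = 0.
-3 ≠ 0, so there is no saddle point; optimal play is mixed.
C is strictly dominated by A, so Player I never plays it.
On the remaining 2×2 (A, B vs b1, b2):
Let Player I play A with probability p. Expected payoff against b1: (-6)p + 0(1−p) = −6p; against b2: 3p + (-3)(1−p) = 6p − 3.
Setting these equal: −6p = 6p − 3 ⇒ −12p = -3 ⇒ p = 1/4, and the value is (-6)·(1/4) = -3/2.
For Player II: with q = P(b1), equating A's and B's payoffs gives −9q + 3 = 3q − 3 ⇒ q = 1/2.

-3/2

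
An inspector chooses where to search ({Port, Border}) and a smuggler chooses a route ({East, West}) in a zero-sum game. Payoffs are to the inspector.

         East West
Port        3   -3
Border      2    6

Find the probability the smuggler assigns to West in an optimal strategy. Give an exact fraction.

1/10

Row minima: Port → -3, Border → 2; maximin = 2.
Column maxima: East → 3, West → 6; minimax = 3.
2 ≠ 3, so there is no saddle point; optimal play is mixed.
Let the inspector play Port with probability p. Expected payoff against East: 3p + 2(1−p) = p + 2; against West: (-3)p + 6(1−p) = −9p + 6.
Setting these equal: p + 2 = −9p + 6 ⇒ 10p = 4 ⇒ p = 2/5, and the value is (1)·(2/5) + 2 = 12/5.
For the smuggler: with q = P(East), equating Port's and Border's payoffs gives 6q − 3 = −4q + 6 ⇒ q = 9/10.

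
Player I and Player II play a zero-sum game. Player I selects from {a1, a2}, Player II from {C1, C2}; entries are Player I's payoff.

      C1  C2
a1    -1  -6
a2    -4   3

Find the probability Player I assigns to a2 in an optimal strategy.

Row minima: a1 → -6, a2 → -4; maximin = -4.
Column maxima: C1 → -1, C2 → 3; minimax = -1.
-4 ≠ -1, so there is no saddle point; optimal play is mixed.
Let Player I play a1 with probability p. Expected payoff against C1: (-1)p + (-4)(1−p) = 3p − 4; against C2: (-6)p + 3(1−p) = −9p + 3.
Setting these equal: 3p − 4 = −9p + 3 ⇒ 12p = 7 ⇒ p = 7/12, and the value is (3)·(7/12) − 4 = -9/4.
For Player II: with q = P(C1), equating a1's and a2's payoffs gives 5q − 6 = −7q + 3 ⇒ q = 3/4.

5/12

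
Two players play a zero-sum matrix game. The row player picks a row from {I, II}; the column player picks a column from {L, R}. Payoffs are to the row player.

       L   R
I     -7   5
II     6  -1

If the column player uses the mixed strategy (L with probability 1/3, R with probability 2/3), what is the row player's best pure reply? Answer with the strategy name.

Expected payoff of I: (1/3)·(-7) + (2/3)·5 = 1.
Expected payoff of II: (1/3)·6 + (2/3)·(-1) = 4/3.
The largest is 4/3, so the row player's best response is II.

II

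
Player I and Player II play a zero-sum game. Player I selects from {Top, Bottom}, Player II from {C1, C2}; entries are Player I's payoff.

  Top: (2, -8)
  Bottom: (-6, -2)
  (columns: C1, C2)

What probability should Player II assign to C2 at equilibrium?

Row minima: Top → -8, Bottom → -6; maximin = -6.
Column maxima: C1 → 2, C2 → -2; minimax = -2.
-6 ≠ -2, so there is no saddle point; optimal play is mixed.
Let Player I play Top with probability p. Expected payoff against C1: 2p + (-6)(1−p) = 8p − 6; against C2: (-8)p + (-2)(1−p) = −6p − 2.
Setting these equal: 8p − 6 = −6p − 2 ⇒ 14p = 4 ⇒ p = 2/7, and the value is (8)·(2/7) − 6 = -26/7.
For Player II: with q = P(C1), equating Top's and Bottom's payoffs gives 10q − 8 = −4q − 2 ⇒ q = 3/7.

4/7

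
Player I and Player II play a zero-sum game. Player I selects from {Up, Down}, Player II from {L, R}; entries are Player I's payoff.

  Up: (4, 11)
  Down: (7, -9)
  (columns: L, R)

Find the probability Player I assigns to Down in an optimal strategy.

Row minima: Up → 4, Down → -9; maximin = 4.
Column maxima: L → 7, R → 11; minimax = 7.
4 ≠ 7, so there is no saddle point; optimal play is mixed.
Let Player I play Up with probability p. Expected payoff against L: 4p + 7(1−p) = −3p + 7; against R: 11p + (-9)(1−p) = 20p − 9.
Setting these equal: −3p + 7 = 20p − 9 ⇒ −23p = -16 ⇒ p = 16/23, and the value is (-3)·(16/23) + 7 = 113/23.
For Player II: with q = P(L), equating Up's and Down's payoffs gives −7q + 11 = 16q − 9 ⇒ q = 20/23.

7/23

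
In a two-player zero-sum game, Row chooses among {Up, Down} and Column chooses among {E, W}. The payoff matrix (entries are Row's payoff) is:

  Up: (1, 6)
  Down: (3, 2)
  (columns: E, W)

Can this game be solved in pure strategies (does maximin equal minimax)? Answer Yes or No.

Row minima: Up → 1, Down → 2; maximin = 2.
Column maxima: E → 3, W → 6; minimax = 3.
2 ≠ 3, so no pure-strategy equilibrium exists.

No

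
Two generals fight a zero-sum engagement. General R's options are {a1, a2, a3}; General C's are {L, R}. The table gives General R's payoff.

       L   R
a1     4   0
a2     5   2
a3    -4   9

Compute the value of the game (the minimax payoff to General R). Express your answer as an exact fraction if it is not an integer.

Row minima: a1 → 0, a2 → 2, a3 → -4; maximin = 2.
Column maxima: L → 5, R → 9; minimax = 5.
2 ≠ 5, so there is no saddle point; optimal play is mixed.
a1 is strictly dominated by a2, so General R never plays it.
On the remaining 2×2 (a2, a3 vs L, R):
Let General R play a2 with probability p. Expected payoff against L: 5p + (-4)(1−p) = 9p − 4; against R: 2p + 9(1−p) = −7p + 9.
Setting these equal: 9p − 4 = −7p + 9 ⇒ 16p = 13 ⇒ p = 13/16, and the value is (9)·(13/16) − 4 = 53/16.
For General C: with q = P(L), equating a2's and a3's payoffs gives 3q + 2 = −13q + 9 ⇒ q = 7/16.

53/16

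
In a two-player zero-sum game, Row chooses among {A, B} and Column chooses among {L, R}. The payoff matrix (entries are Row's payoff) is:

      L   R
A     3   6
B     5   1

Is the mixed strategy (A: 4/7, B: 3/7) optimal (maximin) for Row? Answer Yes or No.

Against L this mix gives (4/7)·3 + (3/7)·5 = 27/7.
Against R this mix gives (4/7)·6 + (3/7)·1 = 27/7.
All of Column's active replies (L, R) yield 27/7, and no column does worse for Row. The mix makes Column indifferent and guarantees 27/7, so it is optimal.

Yes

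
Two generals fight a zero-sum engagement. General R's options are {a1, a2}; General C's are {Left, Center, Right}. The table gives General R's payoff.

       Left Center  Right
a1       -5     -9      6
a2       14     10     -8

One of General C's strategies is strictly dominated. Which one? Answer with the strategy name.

Left

Center holds General R's payoff strictly below Left in every row: -9 < -5, 10 < 14.
So Left is strictly dominated for General C.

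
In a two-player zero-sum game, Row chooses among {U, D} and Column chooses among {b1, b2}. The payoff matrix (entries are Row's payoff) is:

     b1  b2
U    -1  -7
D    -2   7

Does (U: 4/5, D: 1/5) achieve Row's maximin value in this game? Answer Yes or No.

Against b1 this mix gives (4/5)·(-1) + (1/5)·(-2) = -6/5.
Against b2 this mix gives (4/5)·(-7) + (1/5)·7 = -21/5.
Column will play b2, holding Row to -21/5. Shifting weight toward the row that does better against b2 would raise this floor (the equalizing mix achieves -7/5 against both b2 and b1), so the proposed strategy is not optimal.

No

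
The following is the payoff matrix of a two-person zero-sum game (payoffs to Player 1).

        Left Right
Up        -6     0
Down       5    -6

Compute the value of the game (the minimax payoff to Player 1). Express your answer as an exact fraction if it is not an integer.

-36/17

Row minima: Up → -6, Down → -6; maximin = -6.
Column maxima: Left → 5, Right → 0; minimax = 0.
-6 ≠ 0, so there is no saddle point; optimal play is mixed.
Let Player 1 play Up with probability p. Expected payoff against Left: (-6)p + 5(1−p) = −11p + 5; against Right: 0p + (-6)(1−p) = 6p − 6.
Setting these equal: −11p + 5 = 6p − 6 ⇒ −17p = -11 ⇒ p = 11/17, and the value is (-11)·(11/17) + 5 = -36/17.
For Player 2: with q = P(Left), equating Up's and Down's payoffs gives −6q = 11q − 6 ⇒ q = 6/17.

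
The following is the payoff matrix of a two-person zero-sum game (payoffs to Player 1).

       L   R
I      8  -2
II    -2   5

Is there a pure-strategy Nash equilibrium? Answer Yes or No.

No

Row minima: I → -2, II → -2; maximin = -2.
Column maxima: L → 8, R → 5; minimax = 5.
-2 ≠ 5, so no pure-strategy equilibrium exists.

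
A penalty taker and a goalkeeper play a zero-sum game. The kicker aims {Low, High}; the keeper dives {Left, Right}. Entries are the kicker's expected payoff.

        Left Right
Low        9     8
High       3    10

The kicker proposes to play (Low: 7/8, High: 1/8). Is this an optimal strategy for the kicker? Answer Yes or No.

Yes

Against Left this mix gives (7/8)·9 + (1/8)·3 = 33/4.
Against Right this mix gives (7/8)·8 + (1/8)·10 = 33/4.
All of the keeper's active replies (Left, Right) yield 33/4, and no column does worse for the kicker. The mix makes the keeper indifferent and guarantees 33/4, so it is optimal.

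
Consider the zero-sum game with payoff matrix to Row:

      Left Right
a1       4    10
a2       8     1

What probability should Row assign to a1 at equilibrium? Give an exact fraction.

Row minima: a1 → 4, a2 → 1; maximin = 4.
Column maxima: Left → 8, Right → 10; minimax = 8.
4 ≠ 8, so there is no saddle point; optimal play is mixed.
Let Row play a1 with probability p. Expected payoff against Left: 4p + 8(1−p) = −4p + 8; against Right: 10p + 1(1−p) = 9p + 1.
Setting these equal: −4p + 8 = 9p + 1 ⇒ −13p = -7 ⇒ p = 7/13, and the value is (-4)·(7/13) + 8 = 76/13.
For Column: with q = P(Left), equating a1's and a2's payoffs gives −6q + 10 = 7q + 1 ⇒ q = 9/13.

7/13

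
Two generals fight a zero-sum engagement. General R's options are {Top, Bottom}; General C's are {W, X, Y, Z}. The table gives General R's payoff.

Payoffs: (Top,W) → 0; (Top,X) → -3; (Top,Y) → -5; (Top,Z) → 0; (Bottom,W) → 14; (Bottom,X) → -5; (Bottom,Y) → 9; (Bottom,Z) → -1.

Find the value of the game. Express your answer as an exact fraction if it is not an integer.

Row minima: Top → -5, Bottom → -5; maximin = -5.
Column maxima: W → 14, X → -3, Y → 9, Z → 0; minimax = -3.
-5 ≠ -3, so there is no saddle point; optimal play is mixed.
W is strictly dominated by X (it gives General R strictly more in every row), so General C never plays it.
Z is strictly dominated by X (it gives General R strictly more in every row), so General C never plays it.
On the remaining 2×2 (Top, Bottom vs X, Y):
Let General R play Top with probability p. Expected payoff against X: (-3)p + (-5)(1−p) = 2p − 5; against Y: (-5)p + 9(1−p) = −14p + 9.
Setting these equal: 2p − 5 = −14p + 9 ⇒ 16p = 14 ⇒ p = 7/8, and the value is (2)·(7/8) − 5 = -13/4.
For General C: with q = P(X), equating Top's and Bottom's payoffs gives 2q − 5 = −14q + 9 ⇒ q = 7/8.

-13/4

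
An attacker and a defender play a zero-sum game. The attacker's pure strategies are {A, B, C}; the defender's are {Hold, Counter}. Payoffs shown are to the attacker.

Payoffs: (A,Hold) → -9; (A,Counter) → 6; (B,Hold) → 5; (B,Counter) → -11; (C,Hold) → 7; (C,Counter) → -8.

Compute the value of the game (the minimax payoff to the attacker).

-1

Row minima: A → -9, B → -11, C → -8; maximin = -8.
Column maxima: Hold → 7, Counter → 6; minimax = 6.
-8 ≠ 6, so there is no saddle point; optimal play is mixed.
B is strictly dominated by C, so the attacker never plays it.
On the remaining 2×2 (A, C vs Hold, Counter):
Let the attacker play A with probability p. Expected payoff against Hold: (-9)p + 7(1−p) = −16p + 7; against Counter: 6p + (-8)(1−p) = 14p − 8.
Setting these equal: −16p + 7 = 14p − 8 ⇒ −30p = -15 ⇒ p = 1/2, and the value is (-16)·(1/2) + 7 = -1.
For the defender: with q = P(Hold), equating A's and C's payoffs gives −15q + 6 = 15q − 8 ⇒ q = 7/15.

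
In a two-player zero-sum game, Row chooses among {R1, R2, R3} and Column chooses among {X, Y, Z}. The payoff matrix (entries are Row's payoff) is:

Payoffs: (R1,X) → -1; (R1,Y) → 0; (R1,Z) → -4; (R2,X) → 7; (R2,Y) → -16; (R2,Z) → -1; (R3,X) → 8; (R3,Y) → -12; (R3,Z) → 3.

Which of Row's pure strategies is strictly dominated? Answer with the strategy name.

R3 gives a strictly higher payoff than R2 against every column: 8 > 7, -12 > -16, 3 > -1.
So R2 is strictly dominated and Row never plays it.

R2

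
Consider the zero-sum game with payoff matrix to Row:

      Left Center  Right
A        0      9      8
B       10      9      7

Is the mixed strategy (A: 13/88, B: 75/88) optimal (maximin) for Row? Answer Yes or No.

No

Against Left this mix gives (13/88)·0 + (75/88)·10 = 375/44.
Against Center this mix gives (13/88)·9 + (75/88)·9 = 9.
Against Right this mix gives (13/88)·8 + (75/88)·7 = 629/88.
Column will play Right, holding Row to 629/88. Shifting weight toward the row that does better against Right would raise this floor (the equalizing mix achieves 80/11 against both Right and Left), so the proposed strategy is not optimal.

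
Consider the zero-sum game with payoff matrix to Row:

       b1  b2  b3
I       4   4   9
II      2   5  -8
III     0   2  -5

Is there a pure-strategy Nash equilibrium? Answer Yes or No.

Row minima: I → 4, II → -8, III → -5; maximin = 4.
Column maxima: b1 → 4, b2 → 5, b3 → 9; minimax = 4.
maximin = minimax = 4, so a saddle point exists.

Yes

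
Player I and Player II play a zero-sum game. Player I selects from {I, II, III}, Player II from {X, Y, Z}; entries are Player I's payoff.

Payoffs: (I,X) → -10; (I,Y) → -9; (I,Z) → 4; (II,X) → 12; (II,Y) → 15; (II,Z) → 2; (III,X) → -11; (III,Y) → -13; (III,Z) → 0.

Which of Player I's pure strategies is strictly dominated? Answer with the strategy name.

I gives a strictly higher payoff than III against every column: -10 > -11, -9 > -13, 4 > 0.
So III is strictly dominated and Player I never plays it.

III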